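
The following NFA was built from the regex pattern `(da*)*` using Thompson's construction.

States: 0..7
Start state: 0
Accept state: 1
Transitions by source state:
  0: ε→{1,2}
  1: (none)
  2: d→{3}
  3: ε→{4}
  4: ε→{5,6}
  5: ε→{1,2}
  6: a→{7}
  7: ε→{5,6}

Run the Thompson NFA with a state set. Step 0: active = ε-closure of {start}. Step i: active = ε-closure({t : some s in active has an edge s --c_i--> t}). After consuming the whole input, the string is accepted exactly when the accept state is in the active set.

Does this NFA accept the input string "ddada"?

Answer: ACCEPT

Steps:
initial (ε-close {0}): {0,1,2}
'd' @ 1: {1,2,3,4,5,6}  (accept∈set)
'd' @ 2: {1,2,3,4,5,6}  (accept∈set)
'a' @ 3: {1,2,5,6,7}  (accept∈set)
'd' @ 4: {1,2,3,4,5,6}  (accept∈set)
'a' @ 5: {1,2,5,6,7}  (accept∈set)
end set {1,2,5,6,7} — state 1 in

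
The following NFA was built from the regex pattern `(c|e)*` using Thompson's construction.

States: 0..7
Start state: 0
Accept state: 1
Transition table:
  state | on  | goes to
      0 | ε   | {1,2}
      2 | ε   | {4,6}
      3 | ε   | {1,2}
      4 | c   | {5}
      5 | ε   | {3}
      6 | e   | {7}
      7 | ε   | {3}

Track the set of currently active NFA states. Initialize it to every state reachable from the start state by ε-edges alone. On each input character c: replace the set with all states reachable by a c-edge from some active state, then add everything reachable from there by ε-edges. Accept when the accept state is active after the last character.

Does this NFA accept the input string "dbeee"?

Answer: REJECT

Derivation:
start: ε-closure({0}) = {0,1,2,4,6}
'd' @ 1: {}  — dead — no transitions
rest 'beee' ignored (set empty)
final: {}; accept 1 not in set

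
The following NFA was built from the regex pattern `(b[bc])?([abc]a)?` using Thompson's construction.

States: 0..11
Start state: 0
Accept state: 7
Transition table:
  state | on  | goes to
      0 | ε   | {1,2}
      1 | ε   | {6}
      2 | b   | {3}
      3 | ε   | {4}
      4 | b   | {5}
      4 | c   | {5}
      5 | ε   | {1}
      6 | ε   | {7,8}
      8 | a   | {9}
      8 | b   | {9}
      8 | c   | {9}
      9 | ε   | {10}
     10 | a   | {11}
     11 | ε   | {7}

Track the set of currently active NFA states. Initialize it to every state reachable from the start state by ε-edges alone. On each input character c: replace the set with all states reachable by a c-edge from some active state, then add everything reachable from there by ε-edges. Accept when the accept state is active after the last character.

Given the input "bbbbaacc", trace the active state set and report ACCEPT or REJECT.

start: ε-closure({0}) = {0,1,2,6,7,8}
'b' @ 1: {3,4,9,10}
'b' @ 2: {1,5,6,7,8}  (accept∈set)
'b' @ 3: {9,10}
'b' @ 4: {}  — dead — no transitions
rest 'aacc' ignored (set empty)
final: {}; accept 7 not in set

Answer: REJECT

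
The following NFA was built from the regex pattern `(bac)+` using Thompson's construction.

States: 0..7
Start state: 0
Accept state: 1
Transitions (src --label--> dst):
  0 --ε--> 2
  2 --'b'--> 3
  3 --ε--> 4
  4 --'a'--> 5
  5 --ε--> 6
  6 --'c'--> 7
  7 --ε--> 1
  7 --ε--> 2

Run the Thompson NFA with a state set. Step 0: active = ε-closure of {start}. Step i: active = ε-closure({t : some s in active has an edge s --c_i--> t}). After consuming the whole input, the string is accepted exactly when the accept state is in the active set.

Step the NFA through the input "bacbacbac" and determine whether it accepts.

initial (ε-close {0}): {0,2}
'b' @ 1: {3,4}
'a' @ 2: {5,6}
'c' @ 3: {1,2,7}  ✓accept
'b' @ 4: {3,4}
'a' @ 5: {5,6}
'c' @ 6: {1,2,7}  ✓accept
'b' @ 7: {3,4}
'a' @ 8: {5,6}
'c' @ 9: {1,2,7}  ✓accept
end set {1,2,7} — state 1 in

Answer: ACCEPT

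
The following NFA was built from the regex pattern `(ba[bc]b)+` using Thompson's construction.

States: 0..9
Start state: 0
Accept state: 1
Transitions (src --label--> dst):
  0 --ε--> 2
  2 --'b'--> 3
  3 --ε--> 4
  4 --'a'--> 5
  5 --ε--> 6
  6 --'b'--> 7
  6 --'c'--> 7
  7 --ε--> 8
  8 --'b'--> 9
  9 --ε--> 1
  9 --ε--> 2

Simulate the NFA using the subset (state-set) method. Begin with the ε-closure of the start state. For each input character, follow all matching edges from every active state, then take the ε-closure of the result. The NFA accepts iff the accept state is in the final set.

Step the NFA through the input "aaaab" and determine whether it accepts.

start: ε-closure({0}) = {0,2}
'a' @ 1: {}  — no active states
rest 'aaab' ignored (set empty)
final: {}; accept 1 not in set

Answer: REJECT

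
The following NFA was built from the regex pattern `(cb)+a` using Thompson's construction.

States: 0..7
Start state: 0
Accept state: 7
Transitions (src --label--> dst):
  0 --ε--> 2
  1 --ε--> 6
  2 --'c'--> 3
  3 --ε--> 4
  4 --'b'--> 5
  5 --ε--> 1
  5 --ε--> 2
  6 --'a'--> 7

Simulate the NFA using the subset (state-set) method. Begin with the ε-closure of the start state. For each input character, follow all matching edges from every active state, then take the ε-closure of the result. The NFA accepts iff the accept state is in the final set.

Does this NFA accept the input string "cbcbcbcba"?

initial (ε-close {0}): {0,2}
'c' @ 1: {3,4}
'b' @ 2: {1,2,5,6}
'c' @ 3: {3,4}
'b' @ 4: {1,2,5,6}
'c' @ 5: {3,4}
'b' @ 6: {1,2,5,6}
'c' @ 7: {3,4}
'b' @ 8: {1,2,5,6}
'a' @ 9: {7}  [accepting]
end set {7} — state 7 in

Answer: ACCEPT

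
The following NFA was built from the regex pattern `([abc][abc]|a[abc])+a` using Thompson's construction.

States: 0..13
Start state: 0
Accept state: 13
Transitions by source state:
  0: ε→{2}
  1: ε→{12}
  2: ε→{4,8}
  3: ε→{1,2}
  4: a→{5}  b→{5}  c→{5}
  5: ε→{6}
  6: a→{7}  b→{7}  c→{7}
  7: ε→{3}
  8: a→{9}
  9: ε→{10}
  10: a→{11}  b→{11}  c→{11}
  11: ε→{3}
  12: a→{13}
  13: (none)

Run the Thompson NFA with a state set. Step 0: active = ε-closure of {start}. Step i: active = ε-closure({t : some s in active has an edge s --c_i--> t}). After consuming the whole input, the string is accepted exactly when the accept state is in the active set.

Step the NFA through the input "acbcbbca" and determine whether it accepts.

initial (ε-close {0}): {0,2,4,8}
'a' @ 1: {5,6,9,10}
'c' @ 2: {1,2,3,4,7,8,11,12}
'b' @ 3: {5,6}
'c' @ 4: {1,2,3,4,7,8,12}
'b' @ 5: {5,6}
'b' @ 6: {1,2,3,4,7,8,12}
'c' @ 7: {5,6}
'a' @ 8: {1,2,3,4,7,8,12}
after full input: {1,2,3,4,7,8,12}  (accept=13 not in)

Answer: REJECT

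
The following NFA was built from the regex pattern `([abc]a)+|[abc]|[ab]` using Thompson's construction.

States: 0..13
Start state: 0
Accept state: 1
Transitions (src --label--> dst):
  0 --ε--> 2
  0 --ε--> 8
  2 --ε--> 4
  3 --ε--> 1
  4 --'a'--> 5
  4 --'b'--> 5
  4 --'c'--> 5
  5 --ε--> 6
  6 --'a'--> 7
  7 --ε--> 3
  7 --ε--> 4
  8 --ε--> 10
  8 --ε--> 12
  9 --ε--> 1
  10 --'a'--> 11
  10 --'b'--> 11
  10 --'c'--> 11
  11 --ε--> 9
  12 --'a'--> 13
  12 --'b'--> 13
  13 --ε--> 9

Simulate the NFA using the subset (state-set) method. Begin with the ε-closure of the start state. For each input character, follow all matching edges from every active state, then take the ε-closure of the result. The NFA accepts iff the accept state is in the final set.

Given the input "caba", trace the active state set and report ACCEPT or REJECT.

Answer: ACCEPT

Steps:
S₀ = ε-closure({0}) = {0,2,4,8,10,12}
'c' @ 1: {1,5,6,9,11}  ✓accept
'a' @ 2: {1,3,4,7}  ✓accept
'b' @ 3: {5,6}
'a' @ 4: {1,3,4,7}  ✓accept
after full input: {1,3,4,7}  (accept=1 in)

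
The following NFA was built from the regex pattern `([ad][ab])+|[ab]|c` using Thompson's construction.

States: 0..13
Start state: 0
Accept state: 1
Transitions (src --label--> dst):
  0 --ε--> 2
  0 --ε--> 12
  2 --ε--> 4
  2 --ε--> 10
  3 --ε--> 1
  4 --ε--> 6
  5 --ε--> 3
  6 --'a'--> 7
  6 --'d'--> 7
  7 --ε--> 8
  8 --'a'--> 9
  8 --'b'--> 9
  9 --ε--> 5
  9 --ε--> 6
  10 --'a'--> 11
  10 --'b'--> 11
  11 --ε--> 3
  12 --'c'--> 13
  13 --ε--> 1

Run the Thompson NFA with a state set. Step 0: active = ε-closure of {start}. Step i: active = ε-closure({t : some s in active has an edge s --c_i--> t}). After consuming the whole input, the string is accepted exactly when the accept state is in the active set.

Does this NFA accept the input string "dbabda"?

Answer: ACCEPT

Trace:
initial (ε-close {0}): {0,2,4,6,10,12}
'd' @ 1: {7,8}
'b' @ 2: {1,3,5,6,9}  ✓accept
'a' @ 3: {7,8}
'b' @ 4: {1,3,5,6,9}  ✓accept
'd' @ 5: {7,8}
'a' @ 6: {1,3,5,6,9}  ✓accept
end set {1,3,5,6,9} — state 1 in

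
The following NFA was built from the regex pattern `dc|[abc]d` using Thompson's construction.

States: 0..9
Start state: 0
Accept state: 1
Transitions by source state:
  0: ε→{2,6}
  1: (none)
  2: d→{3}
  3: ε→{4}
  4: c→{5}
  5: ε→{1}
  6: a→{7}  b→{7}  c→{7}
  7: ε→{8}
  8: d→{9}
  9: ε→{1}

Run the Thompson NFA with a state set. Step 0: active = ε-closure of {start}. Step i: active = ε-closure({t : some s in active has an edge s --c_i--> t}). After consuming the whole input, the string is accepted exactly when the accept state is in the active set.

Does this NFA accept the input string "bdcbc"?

start: ε-closure({0}) = {0,2,6}
'b' @ 1: {7,8}
'd' @ 2: {1,9}  (accept∈set)
'c' @ 3: {}  — no active states
rest 'bc' ignored (set empty)
after full input: {}  (accept=1 not in)

Answer: REJECT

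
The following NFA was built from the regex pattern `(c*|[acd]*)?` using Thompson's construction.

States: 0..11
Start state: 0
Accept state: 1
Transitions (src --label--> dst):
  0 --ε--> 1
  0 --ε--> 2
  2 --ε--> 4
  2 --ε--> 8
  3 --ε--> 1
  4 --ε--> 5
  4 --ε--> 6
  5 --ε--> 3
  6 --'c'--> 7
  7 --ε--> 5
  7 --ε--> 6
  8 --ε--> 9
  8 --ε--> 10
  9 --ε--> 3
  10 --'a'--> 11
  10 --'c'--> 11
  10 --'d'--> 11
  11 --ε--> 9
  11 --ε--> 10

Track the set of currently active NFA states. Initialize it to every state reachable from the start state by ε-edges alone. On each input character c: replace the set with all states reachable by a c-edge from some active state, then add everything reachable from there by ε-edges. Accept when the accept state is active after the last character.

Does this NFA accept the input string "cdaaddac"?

initial (ε-close {0}): {0,1,2,3,4,5,6,8,9,10}
'c' @ 1: {1,3,5,6,7,9,10,11}  ✓accept
'd' @ 2: {1,3,9,10,11}  ✓accept
'a' @ 3: {1,3,9,10,11}  ✓accept
'a' @ 4: {1,3,9,10,11}  ✓accept
'd' @ 5: {1,3,9,10,11}  ✓accept
'd' @ 6: {1,3,9,10,11}  ✓accept
'a' @ 7: {1,3,9,10,11}  ✓accept
'c' @ 8: {1,3,9,10,11}  ✓accept
end set {1,3,9,10,11} — state 1 in

Answer: ACCEPT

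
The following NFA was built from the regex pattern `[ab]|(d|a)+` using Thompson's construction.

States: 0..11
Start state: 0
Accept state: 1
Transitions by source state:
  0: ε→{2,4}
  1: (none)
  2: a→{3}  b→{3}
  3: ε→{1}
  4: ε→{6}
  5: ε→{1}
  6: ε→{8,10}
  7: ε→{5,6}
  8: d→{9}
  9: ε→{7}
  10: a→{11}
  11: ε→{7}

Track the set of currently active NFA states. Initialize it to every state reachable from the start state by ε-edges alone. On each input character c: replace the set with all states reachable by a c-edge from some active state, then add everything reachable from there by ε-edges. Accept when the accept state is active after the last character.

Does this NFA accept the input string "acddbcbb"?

Answer: REJECT

Derivation:
initial (ε-close {0}): {0,2,4,6,8,10}
'a' @ 1: {1,3,5,6,7,8,10,11}  [accepting]
'c' @ 2: {}  — state set empty
rest 'ddbcbb' ignored (set empty)
after full input: {}  (accept=1 not in)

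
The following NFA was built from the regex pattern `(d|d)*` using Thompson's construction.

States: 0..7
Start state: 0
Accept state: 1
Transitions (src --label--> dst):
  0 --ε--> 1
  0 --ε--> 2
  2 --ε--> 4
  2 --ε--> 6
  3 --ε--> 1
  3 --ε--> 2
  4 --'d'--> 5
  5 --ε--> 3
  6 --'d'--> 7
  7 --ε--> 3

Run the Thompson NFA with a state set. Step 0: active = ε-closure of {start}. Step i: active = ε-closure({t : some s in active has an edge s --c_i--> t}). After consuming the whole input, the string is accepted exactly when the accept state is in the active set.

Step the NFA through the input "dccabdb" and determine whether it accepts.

Answer: REJECT

Steps:
start: ε-closure({0}) = {0,1,2,4,6}
'd' @ 1: {1,2,3,4,5,6,7}  [accepting]
'c' @ 2: {}  — dead — no transitions
rest 'cabdb' ignored (set empty)
final: {}; accept 1 not in set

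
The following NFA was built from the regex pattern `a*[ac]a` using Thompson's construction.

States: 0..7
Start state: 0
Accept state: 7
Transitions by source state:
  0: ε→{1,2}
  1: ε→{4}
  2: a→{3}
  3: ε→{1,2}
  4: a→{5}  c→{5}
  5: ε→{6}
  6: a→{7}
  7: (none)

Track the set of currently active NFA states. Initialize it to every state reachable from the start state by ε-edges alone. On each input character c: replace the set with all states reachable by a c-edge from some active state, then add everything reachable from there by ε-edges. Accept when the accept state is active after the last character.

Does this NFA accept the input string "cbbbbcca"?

Answer: REJECT

Steps:
start: ε-closure({0}) = {0,1,2,4}
'c' @ 1: {5,6}
'b' @ 2: {}  — state set empty
rest 'bbbcca' ignored (set empty)
end set {} — state 7 not in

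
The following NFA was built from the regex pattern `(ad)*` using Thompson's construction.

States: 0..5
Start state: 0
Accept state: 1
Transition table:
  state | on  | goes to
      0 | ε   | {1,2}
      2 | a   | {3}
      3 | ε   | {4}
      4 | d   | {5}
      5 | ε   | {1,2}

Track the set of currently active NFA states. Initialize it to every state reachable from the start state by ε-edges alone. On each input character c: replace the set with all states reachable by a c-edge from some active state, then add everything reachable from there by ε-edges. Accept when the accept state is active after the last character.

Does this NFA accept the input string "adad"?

start: ε-closure({0}) = {0,1,2}
'a' @ 1: {3,4}
'd' @ 2: {1,2,5}  (accept∈set)
'a' @ 3: {3,4}
'd' @ 4: {1,2,5}  (accept∈set)
end set {1,2,5} — state 1 in

Answer: ACCEPT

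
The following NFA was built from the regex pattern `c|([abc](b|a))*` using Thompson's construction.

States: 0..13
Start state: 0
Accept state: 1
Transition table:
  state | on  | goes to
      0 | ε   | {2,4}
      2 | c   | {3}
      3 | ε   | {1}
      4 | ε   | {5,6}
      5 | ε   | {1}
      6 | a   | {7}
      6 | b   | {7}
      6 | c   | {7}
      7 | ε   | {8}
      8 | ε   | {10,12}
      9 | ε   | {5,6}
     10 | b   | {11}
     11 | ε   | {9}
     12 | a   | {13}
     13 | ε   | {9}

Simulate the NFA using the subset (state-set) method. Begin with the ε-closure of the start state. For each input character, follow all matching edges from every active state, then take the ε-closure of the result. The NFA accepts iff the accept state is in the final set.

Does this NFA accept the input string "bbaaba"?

Answer: ACCEPT

Derivation:
S₀ = ε-closure({0}) = {0,1,2,4,5,6}
'b' @ 1: {7,8,10,12}
'b' @ 2: {1,5,6,9,11}  ✓accept
'a' @ 3: {7,8,10,12}
'a' @ 4: {1,5,6,9,13}  ✓accept
'b' @ 5: {7,8,10,12}
'a' @ 6: {1,5,6,9,13}  ✓accept
final: {1,5,6,9,13}; accept 1 in set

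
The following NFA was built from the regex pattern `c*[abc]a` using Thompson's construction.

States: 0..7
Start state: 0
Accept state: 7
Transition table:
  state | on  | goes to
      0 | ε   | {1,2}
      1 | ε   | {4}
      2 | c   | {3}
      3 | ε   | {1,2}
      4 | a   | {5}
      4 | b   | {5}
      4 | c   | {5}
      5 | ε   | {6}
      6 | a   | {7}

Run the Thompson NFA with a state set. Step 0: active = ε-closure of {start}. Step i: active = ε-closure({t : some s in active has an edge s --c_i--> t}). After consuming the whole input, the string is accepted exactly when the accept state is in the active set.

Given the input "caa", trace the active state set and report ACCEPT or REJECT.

start: ε-closure({0}) = {0,1,2,4}
'c' @ 1: {1,2,3,4,5,6}
'a' @ 2: {5,6,7}  [accepting]
'a' @ 3: {7}  [accepting]
final: {7}; accept 7 in set

Answer: ACCEPT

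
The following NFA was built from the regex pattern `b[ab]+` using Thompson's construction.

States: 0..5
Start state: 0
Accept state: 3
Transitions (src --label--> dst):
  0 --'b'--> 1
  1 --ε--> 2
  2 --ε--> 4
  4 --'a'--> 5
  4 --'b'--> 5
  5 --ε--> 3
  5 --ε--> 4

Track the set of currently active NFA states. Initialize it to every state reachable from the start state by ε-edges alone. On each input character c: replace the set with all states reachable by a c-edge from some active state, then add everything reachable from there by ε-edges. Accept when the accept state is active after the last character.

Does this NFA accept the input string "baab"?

S₀ = ε-closure({0}) = {0}
'b' @ 1: {1,2,4}
'a' @ 2: {3,4,5}  ✓accept
'a' @ 3: {3,4,5}  ✓accept
'b' @ 4: {3,4,5}  ✓accept
final: {3,4,5}; accept 3 in set

Answer: ACCEPT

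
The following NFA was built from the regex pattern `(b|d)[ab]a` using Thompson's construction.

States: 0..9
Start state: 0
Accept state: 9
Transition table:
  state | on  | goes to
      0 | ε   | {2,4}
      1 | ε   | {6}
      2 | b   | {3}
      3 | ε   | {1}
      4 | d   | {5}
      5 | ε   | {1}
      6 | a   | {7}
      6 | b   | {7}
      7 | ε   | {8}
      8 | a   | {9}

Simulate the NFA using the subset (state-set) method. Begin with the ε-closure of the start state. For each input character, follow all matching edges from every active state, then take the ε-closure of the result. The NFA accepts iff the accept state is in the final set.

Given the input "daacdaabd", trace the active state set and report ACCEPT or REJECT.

Answer: REJECT

Steps:
S₀ = ε-closure({0}) = {0,2,4}
'd' @ 1: {1,5,6}
'a' @ 2: {7,8}
'a' @ 3: {9}  [accepting]
'c' @ 4: {}  — no active states
rest 'daabd' ignored (set empty)
final: {}; accept 9 not in set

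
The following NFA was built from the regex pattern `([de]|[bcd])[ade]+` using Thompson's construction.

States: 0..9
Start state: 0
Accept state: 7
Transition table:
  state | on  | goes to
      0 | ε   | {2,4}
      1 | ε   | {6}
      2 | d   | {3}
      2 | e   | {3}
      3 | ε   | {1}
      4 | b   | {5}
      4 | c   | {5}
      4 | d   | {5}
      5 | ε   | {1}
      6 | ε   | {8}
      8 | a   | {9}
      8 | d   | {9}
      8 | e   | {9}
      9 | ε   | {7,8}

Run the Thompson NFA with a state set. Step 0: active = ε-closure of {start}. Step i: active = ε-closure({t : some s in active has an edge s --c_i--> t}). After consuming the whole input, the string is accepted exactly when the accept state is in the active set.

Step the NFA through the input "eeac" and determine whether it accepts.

Answer: REJECT

Trace:
initial (ε-close {0}): {0,2,4}
'e' @ 1: {1,3,6,8}
'e' @ 2: {7,8,9}  [accepting]
'a' @ 3: {7,8,9}  [accepting]
'c' @ 4: {}  — dead — no transitions
end set {} — state 7 not in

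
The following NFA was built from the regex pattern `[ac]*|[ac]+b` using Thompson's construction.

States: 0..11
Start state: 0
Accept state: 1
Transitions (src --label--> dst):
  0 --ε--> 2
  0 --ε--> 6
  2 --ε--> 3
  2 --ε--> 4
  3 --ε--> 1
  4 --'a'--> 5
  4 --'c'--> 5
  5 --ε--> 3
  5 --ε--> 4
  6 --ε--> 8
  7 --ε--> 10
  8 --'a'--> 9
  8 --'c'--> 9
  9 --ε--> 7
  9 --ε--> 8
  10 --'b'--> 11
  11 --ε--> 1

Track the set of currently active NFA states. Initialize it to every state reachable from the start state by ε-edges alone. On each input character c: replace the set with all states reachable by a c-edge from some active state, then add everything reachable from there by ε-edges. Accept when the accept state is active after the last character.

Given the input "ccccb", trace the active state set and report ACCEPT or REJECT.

Answer: ACCEPT

Steps:
S₀ = ε-closure({0}) = {0,1,2,3,4,6,8}
'c' @ 1: {1,3,4,5,7,8,9,10}  (accept∈set)
'c' @ 2: {1,3,4,5,7,8,9,10}  (accept∈set)
'c' @ 3: {1,3,4,5,7,8,9,10}  (accept∈set)
'c' @ 4: {1,3,4,5,7,8,9,10}  (accept∈set)
'b' @ 5: {1,11}  (accept∈set)
final: {1,11}; accept 1 in set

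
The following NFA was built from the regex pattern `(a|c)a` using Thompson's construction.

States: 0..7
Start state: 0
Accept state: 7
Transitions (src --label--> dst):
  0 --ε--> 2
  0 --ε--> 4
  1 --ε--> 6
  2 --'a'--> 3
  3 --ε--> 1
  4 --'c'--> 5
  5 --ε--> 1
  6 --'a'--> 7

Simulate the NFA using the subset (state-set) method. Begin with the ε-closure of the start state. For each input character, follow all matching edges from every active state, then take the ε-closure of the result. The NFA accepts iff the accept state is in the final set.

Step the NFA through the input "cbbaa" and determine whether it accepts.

initial (ε-close {0}): {0,2,4}
'c' @ 1: {1,5,6}
'b' @ 2: {}  — dead — no transitions
rest 'baa' ignored (set empty)
final: {}; accept 7 not in set

Answer: REJECT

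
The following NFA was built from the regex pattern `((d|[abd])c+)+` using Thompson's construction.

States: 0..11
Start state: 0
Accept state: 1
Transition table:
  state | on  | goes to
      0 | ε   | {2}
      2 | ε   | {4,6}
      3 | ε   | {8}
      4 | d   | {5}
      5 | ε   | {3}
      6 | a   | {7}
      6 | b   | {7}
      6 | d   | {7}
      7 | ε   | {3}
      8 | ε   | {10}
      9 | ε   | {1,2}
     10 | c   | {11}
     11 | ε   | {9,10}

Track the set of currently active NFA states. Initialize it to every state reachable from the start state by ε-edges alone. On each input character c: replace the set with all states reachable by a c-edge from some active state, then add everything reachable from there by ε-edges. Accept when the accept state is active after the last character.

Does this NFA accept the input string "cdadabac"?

Answer: REJECT

Trace:
initial (ε-close {0}): {0,2,4,6}
'c' @ 1: {}  — dead — no transitions
rest 'dadabac' ignored (set empty)
end set {} — state 1 not in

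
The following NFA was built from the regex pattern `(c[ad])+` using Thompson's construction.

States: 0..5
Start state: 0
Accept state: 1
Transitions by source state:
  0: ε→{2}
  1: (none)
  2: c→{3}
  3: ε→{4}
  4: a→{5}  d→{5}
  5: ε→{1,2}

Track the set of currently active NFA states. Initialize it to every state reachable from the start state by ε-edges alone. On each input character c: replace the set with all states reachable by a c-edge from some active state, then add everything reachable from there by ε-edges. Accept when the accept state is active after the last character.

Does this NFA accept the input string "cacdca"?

start: ε-closure({0}) = {0,2}
'c' @ 1: {3,4}
'a' @ 2: {1,2,5}  [accepting]
'c' @ 3: {3,4}
'd' @ 4: {1,2,5}  [accepting]
'c' @ 5: {3,4}
'a' @ 6: {1,2,5}  [accepting]
end set {1,2,5} — state 1 in

Answer: ACCEPT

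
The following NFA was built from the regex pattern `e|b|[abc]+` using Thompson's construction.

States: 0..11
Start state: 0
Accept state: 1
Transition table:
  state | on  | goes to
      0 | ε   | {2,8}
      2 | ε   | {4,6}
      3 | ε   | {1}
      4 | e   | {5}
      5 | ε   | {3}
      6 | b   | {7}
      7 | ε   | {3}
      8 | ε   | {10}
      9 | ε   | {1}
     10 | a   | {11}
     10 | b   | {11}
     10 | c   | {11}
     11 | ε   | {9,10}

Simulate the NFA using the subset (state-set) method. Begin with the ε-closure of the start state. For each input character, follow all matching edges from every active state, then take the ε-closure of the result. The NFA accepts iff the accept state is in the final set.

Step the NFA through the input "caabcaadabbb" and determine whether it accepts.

S₀ = ε-closure({0}) = {0,2,4,6,8,10}
'c' @ 1: {1,9,10,11}  ✓accept
'a' @ 2: {1,9,10,11}  ✓accept
'a' @ 3: {1,9,10,11}  ✓accept
'b' @ 4: {1,9,10,11}  ✓accept
'c' @ 5: {1,9,10,11}  ✓accept
'a' @ 6: {1,9,10,11}  ✓accept
'a' @ 7: {1,9,10,11}  ✓accept
'd' @ 8: {}  — dead — no transitions
rest 'abbb' ignored (set empty)
final: {}; accept 1 not in set

Answer: REJECT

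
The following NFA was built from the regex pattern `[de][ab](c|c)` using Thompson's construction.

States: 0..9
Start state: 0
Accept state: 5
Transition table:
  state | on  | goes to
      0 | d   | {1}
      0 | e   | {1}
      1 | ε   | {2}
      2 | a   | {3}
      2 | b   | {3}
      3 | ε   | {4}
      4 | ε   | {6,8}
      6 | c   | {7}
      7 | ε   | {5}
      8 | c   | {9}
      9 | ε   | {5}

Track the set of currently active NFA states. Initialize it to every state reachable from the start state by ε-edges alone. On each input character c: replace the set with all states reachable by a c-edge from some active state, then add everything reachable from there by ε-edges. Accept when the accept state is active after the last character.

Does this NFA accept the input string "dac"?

Answer: ACCEPT

Derivation:
S₀ = ε-closure({0}) = {0}
'd' @ 1: {1,2}
'a' @ 2: {3,4,6,8}
'c' @ 3: {5,7,9}  ✓accept
after full input: {5,7,9}  (accept=5 in)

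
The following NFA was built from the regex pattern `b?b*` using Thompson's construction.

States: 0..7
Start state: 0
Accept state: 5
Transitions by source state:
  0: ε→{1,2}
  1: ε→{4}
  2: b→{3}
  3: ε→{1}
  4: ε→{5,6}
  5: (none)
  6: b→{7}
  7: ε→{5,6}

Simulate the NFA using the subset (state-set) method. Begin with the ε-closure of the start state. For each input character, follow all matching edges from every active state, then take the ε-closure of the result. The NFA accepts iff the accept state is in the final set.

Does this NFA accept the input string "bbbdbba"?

initial (ε-close {0}): {0,1,2,4,5,6}
'b' @ 1: {1,3,4,5,6,7}  (accept∈set)
'b' @ 2: {5,6,7}  (accept∈set)
'b' @ 3: {5,6,7}  (accept∈set)
'd' @ 4: {}  — no active states
rest 'bba' ignored (set empty)
after full input: {}  (accept=5 not in)

Answer: REJECT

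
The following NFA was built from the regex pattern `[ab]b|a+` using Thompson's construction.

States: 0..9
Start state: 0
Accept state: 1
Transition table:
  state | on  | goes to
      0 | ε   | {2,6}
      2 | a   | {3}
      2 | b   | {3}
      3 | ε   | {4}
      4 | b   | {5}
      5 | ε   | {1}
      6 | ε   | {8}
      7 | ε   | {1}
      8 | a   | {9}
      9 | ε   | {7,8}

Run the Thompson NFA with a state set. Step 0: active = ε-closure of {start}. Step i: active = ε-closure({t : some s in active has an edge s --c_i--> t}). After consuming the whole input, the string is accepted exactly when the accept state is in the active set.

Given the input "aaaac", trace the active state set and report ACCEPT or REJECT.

Answer: REJECT

Derivation:
start: ε-closure({0}) = {0,2,6,8}
'a' @ 1: {1,3,4,7,8,9}  [accepting]
'a' @ 2: {1,7,8,9}  [accepting]
'a' @ 3: {1,7,8,9}  [accepting]
'a' @ 4: {1,7,8,9}  [accepting]
'c' @ 5: {}  — dead — no transitions
final: {}; accept 1 not in set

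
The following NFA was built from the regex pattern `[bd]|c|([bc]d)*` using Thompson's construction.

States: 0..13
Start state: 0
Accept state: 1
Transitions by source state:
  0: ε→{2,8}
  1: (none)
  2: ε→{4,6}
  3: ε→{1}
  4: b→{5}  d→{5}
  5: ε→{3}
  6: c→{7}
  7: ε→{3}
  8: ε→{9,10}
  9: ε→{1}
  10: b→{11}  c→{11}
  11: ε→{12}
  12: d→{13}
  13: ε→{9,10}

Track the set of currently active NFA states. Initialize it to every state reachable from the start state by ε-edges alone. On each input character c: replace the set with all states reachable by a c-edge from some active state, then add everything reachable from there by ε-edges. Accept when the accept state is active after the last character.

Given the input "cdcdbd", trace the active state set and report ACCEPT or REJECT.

initial (ε-close {0}): {0,1,2,4,6,8,9,10}
'c' @ 1: {1,3,7,11,12}  ✓accept
'd' @ 2: {1,9,10,13}  ✓accept
'c' @ 3: {11,12}
'd' @ 4: {1,9,10,13}  ✓accept
'b' @ 5: {11,12}
'd' @ 6: {1,9,10,13}  ✓accept
final: {1,9,10,13}; accept 1 in set

Answer: ACCEPT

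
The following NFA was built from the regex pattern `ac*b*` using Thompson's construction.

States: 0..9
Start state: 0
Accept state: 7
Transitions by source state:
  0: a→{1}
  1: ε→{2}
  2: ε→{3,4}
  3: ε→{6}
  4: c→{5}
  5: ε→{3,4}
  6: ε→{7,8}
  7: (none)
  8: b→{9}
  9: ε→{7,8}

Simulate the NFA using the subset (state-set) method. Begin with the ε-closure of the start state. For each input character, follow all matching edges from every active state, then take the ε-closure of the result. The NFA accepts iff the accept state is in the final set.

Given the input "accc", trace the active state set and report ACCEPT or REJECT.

Answer: ACCEPT

Steps:
S₀ = ε-closure({0}) = {0}
'a' @ 1: {1,2,3,4,6,7,8}  [accepting]
'c' @ 2: {3,4,5,6,7,8}  [accepting]
'c' @ 3: {3,4,5,6,7,8}  [accepting]
'c' @ 4: {3,4,5,6,7,8}  [accepting]
after full input: {3,4,5,6,7,8}  (accept=7 in)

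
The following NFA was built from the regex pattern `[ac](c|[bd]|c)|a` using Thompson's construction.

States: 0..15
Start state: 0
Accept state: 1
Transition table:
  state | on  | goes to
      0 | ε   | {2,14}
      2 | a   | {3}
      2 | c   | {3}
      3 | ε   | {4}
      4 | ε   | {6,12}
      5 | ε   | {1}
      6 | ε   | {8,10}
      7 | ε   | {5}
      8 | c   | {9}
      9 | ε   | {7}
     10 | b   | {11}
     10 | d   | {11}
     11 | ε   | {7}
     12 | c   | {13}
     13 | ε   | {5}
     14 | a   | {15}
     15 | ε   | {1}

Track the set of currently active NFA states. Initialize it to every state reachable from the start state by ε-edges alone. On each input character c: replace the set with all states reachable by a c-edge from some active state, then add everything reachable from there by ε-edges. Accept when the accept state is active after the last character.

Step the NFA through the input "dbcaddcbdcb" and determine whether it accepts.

Answer: REJECT

Steps:
initial (ε-close {0}): {0,2,14}
'd' @ 1: {}  — dead — no transitions
rest 'bcaddcbdcb' ignored (set empty)
end set {} — state 1 not in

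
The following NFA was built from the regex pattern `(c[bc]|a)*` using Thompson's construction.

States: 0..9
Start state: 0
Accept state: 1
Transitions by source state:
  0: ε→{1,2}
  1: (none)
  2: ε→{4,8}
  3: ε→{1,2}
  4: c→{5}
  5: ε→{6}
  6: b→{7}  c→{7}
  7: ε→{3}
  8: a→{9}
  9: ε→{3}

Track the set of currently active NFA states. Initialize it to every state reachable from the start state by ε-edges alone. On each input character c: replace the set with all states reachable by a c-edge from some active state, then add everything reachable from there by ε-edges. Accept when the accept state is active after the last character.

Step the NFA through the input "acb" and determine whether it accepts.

Answer: ACCEPT

Trace:
start: ε-closure({0}) = {0,1,2,4,8}
'a' @ 1: {1,2,3,4,8,9}  ✓accept
'c' @ 2: {5,6}
'b' @ 3: {1,2,3,4,7,8}  ✓accept
final: {1,2,3,4,7,8}; accept 1 in set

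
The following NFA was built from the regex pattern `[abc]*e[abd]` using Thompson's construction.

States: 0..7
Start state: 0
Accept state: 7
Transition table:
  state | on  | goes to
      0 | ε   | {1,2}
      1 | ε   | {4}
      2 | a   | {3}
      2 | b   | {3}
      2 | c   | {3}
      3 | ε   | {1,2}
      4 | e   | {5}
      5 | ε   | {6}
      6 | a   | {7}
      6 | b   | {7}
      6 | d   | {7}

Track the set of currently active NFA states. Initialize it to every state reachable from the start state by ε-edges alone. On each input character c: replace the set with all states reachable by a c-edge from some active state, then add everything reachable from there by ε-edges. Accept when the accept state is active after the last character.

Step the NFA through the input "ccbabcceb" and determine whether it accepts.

S₀ = ε-closure({0}) = {0,1,2,4}
'c' @ 1: {1,2,3,4}
'c' @ 2: {1,2,3,4}
'b' @ 3: {1,2,3,4}
'a' @ 4: {1,2,3,4}
'b' @ 5: {1,2,3,4}
'c' @ 6: {1,2,3,4}
'c' @ 7: {1,2,3,4}
'e' @ 8: {5,6}
'b' @ 9: {7}  [accepting]
after full input: {7}  (accept=7 in)

Answer: ACCEPT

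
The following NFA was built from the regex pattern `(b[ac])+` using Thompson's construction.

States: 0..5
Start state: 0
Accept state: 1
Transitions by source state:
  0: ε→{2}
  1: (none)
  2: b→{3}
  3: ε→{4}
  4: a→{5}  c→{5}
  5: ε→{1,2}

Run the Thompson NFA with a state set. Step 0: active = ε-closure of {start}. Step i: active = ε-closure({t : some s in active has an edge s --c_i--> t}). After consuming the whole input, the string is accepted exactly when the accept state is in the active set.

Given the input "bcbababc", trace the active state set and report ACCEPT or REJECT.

initial (ε-close {0}): {0,2}
'b' @ 1: {3,4}
'c' @ 2: {1,2,5}  [accepting]
'b' @ 3: {3,4}
'a' @ 4: {1,2,5}  [accepting]
'b' @ 5: {3,4}
'a' @ 6: {1,2,5}  [accepting]
'b' @ 7: {3,4}
'c' @ 8: {1,2,5}  [accepting]
final: {1,2,5}; accept 1 in set

Answer: ACCEPT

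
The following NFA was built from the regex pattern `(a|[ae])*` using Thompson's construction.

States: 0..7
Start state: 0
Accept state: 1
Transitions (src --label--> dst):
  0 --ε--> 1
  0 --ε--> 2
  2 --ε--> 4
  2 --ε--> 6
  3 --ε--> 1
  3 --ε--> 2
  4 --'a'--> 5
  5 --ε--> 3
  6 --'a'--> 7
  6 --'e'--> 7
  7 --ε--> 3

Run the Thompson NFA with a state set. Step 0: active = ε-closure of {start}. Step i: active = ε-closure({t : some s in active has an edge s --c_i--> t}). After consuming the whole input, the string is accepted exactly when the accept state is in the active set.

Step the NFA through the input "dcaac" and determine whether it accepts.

Answer: REJECT

Trace:
initial (ε-close {0}): {0,1,2,4,6}
'd' @ 1: {}  — dead — no transitions
rest 'caac' ignored (set empty)
final: {}; accept 1 not in set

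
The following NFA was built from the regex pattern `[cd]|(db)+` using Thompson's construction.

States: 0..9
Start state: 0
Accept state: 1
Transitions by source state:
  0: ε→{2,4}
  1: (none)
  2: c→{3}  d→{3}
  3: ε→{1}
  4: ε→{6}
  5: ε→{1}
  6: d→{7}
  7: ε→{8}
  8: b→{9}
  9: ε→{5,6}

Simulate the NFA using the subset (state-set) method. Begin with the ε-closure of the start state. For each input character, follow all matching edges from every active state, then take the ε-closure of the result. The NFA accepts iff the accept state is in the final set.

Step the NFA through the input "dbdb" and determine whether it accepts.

Answer: ACCEPT

Steps:
start: ε-closure({0}) = {0,2,4,6}
'd' @ 1: {1,3,7,8}  (accept∈set)
'b' @ 2: {1,5,6,9}  (accept∈set)
'd' @ 3: {7,8}
'b' @ 4: {1,5,6,9}  (accept∈set)
end set {1,5,6,9} — state 1 in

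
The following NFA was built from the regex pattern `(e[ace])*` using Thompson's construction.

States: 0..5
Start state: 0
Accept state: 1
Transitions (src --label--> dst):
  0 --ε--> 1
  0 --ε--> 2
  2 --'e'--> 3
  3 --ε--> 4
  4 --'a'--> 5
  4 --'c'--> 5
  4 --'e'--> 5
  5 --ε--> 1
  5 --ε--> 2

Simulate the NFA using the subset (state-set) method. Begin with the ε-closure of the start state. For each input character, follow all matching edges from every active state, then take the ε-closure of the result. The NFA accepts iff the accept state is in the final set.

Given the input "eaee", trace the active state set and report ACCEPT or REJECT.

Answer: ACCEPT

Derivation:
initial (ε-close {0}): {0,1,2}
'e' @ 1: {3,4}
'a' @ 2: {1,2,5}  (accept∈set)
'e' @ 3: {3,4}
'e' @ 4: {1,2,5}  (accept∈set)
end set {1,2,5} — state 1 in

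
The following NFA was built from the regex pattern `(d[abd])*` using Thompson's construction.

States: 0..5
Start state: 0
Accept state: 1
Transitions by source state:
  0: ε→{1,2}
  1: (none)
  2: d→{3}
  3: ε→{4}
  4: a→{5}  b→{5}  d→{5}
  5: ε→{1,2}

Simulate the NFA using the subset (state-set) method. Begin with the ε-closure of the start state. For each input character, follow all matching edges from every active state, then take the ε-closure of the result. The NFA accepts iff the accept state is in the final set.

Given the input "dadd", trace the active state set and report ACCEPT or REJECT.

Answer: ACCEPT

Steps:
initial (ε-close {0}): {0,1,2}
'd' @ 1: {3,4}
'a' @ 2: {1,2,5}  [accepting]
'd' @ 3: {3,4}
'd' @ 4: {1,2,5}  [accepting]
final: {1,2,5}; accept 1 in set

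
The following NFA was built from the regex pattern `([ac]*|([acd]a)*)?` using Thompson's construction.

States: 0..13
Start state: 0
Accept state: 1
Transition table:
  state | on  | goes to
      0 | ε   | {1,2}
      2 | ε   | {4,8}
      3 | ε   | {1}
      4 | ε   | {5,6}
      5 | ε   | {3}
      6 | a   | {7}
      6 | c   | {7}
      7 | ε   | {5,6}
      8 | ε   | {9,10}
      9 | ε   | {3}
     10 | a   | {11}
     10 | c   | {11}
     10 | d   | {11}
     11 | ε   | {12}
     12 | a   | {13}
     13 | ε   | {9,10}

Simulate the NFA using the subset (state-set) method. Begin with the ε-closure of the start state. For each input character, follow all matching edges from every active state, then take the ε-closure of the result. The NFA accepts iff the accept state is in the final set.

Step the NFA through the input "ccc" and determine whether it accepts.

Answer: ACCEPT

Derivation:
start: ε-closure({0}) = {0,1,2,3,4,5,6,8,9,10}
'c' @ 1: {1,3,5,6,7,11,12}  [accepting]
'c' @ 2: {1,3,5,6,7}  [accepting]
'c' @ 3: {1,3,5,6,7}  [accepting]
after full input: {1,3,5,6,7}  (accept=1 in)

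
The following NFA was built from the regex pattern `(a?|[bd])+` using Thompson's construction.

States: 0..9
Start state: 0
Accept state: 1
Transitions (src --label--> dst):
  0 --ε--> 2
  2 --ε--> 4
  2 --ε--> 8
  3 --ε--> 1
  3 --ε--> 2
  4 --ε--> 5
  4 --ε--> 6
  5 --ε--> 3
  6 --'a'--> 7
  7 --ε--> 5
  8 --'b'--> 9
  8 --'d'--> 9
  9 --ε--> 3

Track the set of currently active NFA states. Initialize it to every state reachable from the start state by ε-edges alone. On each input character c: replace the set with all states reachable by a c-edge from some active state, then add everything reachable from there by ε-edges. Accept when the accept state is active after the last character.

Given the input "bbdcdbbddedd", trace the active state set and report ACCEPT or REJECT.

Answer: REJECT

Derivation:
start: ε-closure({0}) = {0,1,2,3,4,5,6,8}
'b' @ 1: {1,2,3,4,5,6,8,9}  (accept∈set)
'b' @ 2: {1,2,3,4,5,6,8,9}  (accept∈set)
'd' @ 3: {1,2,3,4,5,6,8,9}  (accept∈set)
'c' @ 4: {}  — dead — no transitions
rest 'dbbddedd' ignored (set empty)
end set {} — state 1 not in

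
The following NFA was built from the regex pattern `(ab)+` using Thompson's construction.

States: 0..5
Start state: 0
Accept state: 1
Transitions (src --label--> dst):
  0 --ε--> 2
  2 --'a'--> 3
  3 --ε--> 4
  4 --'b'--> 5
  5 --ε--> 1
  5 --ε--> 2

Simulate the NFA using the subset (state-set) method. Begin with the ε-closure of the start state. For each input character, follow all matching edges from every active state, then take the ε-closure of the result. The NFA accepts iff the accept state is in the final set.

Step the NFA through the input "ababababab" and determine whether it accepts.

Answer: ACCEPT

Derivation:
S₀ = ε-closure({0}) = {0,2}
'a' @ 1: {3,4}
'b' @ 2: {1,2,5}  (accept∈set)
'a' @ 3: {3,4}
'b' @ 4: {1,2,5}  (accept∈set)
'a' @ 5: {3,4}
'b' @ 6: {1,2,5}  (accept∈set)
'a' @ 7: {3,4}
'b' @ 8: {1,2,5}  (accept∈set)
'a' @ 9: {3,4}
'b' @ 10: {1,2,5}  (accept∈set)
after full input: {1,2,5}  (accept=1 in)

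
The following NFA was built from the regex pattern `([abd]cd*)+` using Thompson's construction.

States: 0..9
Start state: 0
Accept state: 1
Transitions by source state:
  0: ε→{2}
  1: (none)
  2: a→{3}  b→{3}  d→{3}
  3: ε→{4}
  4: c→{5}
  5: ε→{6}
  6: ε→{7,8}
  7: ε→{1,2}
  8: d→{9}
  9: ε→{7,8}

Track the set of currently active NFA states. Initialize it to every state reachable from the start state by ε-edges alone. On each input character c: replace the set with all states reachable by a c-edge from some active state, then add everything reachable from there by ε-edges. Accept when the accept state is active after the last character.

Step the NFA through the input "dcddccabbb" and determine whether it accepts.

Answer: REJECT

Steps:
initial (ε-close {0}): {0,2}
'd' @ 1: {3,4}
'c' @ 2: {1,2,5,6,7,8}  (accept∈set)
'd' @ 3: {1,2,3,4,7,8,9}  (accept∈set)
'd' @ 4: {1,2,3,4,7,8,9}  (accept∈set)
'c' @ 5: {1,2,5,6,7,8}  (accept∈set)
'c' @ 6: {}  — no active states
rest 'abbb' ignored (set empty)
end set {} — state 1 not in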